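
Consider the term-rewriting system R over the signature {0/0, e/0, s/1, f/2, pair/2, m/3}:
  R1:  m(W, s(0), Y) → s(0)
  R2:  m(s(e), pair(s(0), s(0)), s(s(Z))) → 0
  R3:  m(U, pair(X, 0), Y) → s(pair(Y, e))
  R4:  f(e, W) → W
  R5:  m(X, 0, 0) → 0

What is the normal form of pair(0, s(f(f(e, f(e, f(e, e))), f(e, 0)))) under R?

1. pair(0, s(f(f(e, f(e, f(e, e))), f(e, 0))))  →  pair(0, s(f(f(e, f(e, e)), f(e, 0))))   [R4 at 2.1.1]
2. pair(0, s(f(f(e, f(e, e)), f(e, 0))))  →  pair(0, s(f(f(e, e), f(e, 0))))   [R4 at 2.1.1]
3. pair(0, s(f(f(e, e), f(e, 0))))  →  pair(0, s(f(e, f(e, 0))))   [R4 at 2.1.1]
4. pair(0, s(f(e, f(e, 0))))  →  pair(0, s(f(e, 0)))   [R4 at 2.1]
5. pair(0, s(f(e, 0)))  →  pair(0, s(0))   [R4 at 2.1]

pair(0, s(0))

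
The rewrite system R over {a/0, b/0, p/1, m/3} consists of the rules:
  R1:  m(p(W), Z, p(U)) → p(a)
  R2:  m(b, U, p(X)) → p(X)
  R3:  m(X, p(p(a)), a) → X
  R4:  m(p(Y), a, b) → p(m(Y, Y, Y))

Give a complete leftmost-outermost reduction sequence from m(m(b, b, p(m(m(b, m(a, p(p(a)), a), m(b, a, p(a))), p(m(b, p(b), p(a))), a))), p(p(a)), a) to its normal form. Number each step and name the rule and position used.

1. m(m(b, b, p(m(m(b, m(a, p(p(a)), a), m(b, a, p(a))), p(m(b, p(b), p(a))), a))), p(p(a)), a)  →  m(b, b, p(m(m(b, m(a, p(p(a)), a), m(b, a, p(a))), p(m(b, p(b), p(a))), a)))   [R3 at ε]
2. m(b, b, p(m(m(b, m(a, p(p(a)), a), m(b, a, p(a))), p(m(b, p(b), p(a))), a)))  →  p(m(m(b, m(a, p(p(a)), a), m(b, a, p(a))), p(m(b, p(b), p(a))), a))   [R2 at ε]
3. p(m(m(b, m(a, p(p(a)), a), m(b, a, p(a))), p(m(b, p(b), p(a))), a))  →  p(m(m(b, a, m(b, a, p(a))), p(m(b, p(b), p(a))), a))   [R3 at 1.1.2]
4. p(m(m(b, a, m(b, a, p(a))), p(m(b, p(b), p(a))), a))  →  p(m(m(b, a, p(a)), p(m(b, p(b), p(a))), a))   [R2 at 1.1.3]
5. p(m(m(b, a, p(a)), p(m(b, p(b), p(a))), a))  →  p(m(p(a), p(m(b, p(b), p(a))), a))   [R2 at 1.1]
6. p(m(p(a), p(m(b, p(b), p(a))), a))  →  p(m(p(a), p(p(a)), a))   [R2 at 1.2.1]
7. p(m(p(a), p(p(a)), a))  →  p(p(a))   [R3 at 1]

p(p(a))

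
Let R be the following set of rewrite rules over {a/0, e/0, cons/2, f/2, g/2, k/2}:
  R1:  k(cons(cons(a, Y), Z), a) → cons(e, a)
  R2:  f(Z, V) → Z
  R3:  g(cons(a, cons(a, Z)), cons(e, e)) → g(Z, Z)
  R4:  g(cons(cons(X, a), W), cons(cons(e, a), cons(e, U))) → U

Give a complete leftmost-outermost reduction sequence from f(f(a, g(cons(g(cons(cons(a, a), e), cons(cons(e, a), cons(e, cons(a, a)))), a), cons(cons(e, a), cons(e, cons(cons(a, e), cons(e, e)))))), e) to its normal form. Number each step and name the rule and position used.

a

1. f(f(a, g(cons(g(cons(cons(a, a), e), cons(cons(e, a), cons(e, cons(a, a)))), a), cons(cons(e, a), cons(e, cons(cons(a, e), cons(e, e)))))), e)  →  f(a, g(cons(g(cons(cons(a, a), e), cons(cons(e, a), cons(e, cons(a, a)))), a), cons(cons(e, a), cons(e, cons(cons(a, e), cons(e, e))))))   [R2 at ε]
2. f(a, g(cons(g(cons(cons(a, a), e), cons(cons(e, a), cons(e, cons(a, a)))), a), cons(cons(e, a), cons(e, cons(cons(a, e), cons(e, e))))))  →  a   [R2 at ε]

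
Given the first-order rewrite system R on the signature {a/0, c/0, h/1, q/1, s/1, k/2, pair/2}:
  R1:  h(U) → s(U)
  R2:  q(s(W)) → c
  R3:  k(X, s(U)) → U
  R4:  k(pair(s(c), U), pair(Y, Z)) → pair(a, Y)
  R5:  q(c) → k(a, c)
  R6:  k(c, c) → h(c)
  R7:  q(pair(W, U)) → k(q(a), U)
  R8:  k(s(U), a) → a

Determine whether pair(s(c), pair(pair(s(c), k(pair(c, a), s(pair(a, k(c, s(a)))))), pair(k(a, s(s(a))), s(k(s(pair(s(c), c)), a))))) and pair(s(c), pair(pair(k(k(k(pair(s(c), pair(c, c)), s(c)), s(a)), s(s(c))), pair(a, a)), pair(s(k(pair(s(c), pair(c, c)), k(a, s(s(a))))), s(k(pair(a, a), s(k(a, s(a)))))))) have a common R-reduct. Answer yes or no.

Reduce t₁ = pair(s(c), pair(pair(s(c), k(pair(c, a), s(pair(a, k(c, s(a)))))), pair(k(a, s(s(a))), s(k(s(pair(s(c), c)), a))))):
1. pair(s(c), pair(pair(s(c), k(pair(c, a), s(pair(a, k(c, s(a)))))), pair(k(a, s(s(a))), s(k(s(pair(s(c), c)), a)))))  →  pair(s(c), pair(pair(s(c), pair(a, k(c, s(a)))), pair(k(a, s(s(a))), s(k(s(pair(s(c), c)), a)))))   [R3 at 2.1.2]
2. pair(s(c), pair(pair(s(c), pair(a, k(c, s(a)))), pair(k(a, s(s(a))), s(k(s(pair(s(c), c)), a)))))  →  pair(s(c), pair(pair(s(c), pair(a, a)), pair(k(a, s(s(a))), s(k(s(pair(s(c), c)), a)))))   [R3 at 2.1.2.2]
3. pair(s(c), pair(pair(s(c), pair(a, a)), pair(k(a, s(s(a))), s(k(s(pair(s(c), c)), a)))))  →  pair(s(c), pair(pair(s(c), pair(a, a)), pair(s(a), s(k(s(pair(s(c), c)), a)))))   [R3 at 2.2.1]
4. pair(s(c), pair(pair(s(c), pair(a, a)), pair(s(a), s(k(s(pair(s(c), c)), a)))))  →  pair(s(c), pair(pair(s(c), pair(a, a)), pair(s(a), s(a))))   [R8 at 2.2.2.1]

Reduce t₂ = pair(s(c), pair(pair(k(k(k(pair(s(c), pair(c, c)), s(c)), s(a)), s(s(c))), pair(a, a)), pair(s(k(pair(s(c), pair(c, c)), k(a, s(s(a))))), s(k(pair(a, a), s(k(a, s(a)))))))):
1. pair(s(c), pair(pair(k(k(k(pair(s(c), pair(c, c)), s(c)), s(a)), s(s(c))), pair(a, a)), pair(s(k(pair(s(c), pair(c, c)), k(a, s(s(a))))), s(k(pair(a, a), s(k(a, s(a))))))))  →  pair(s(c), pair(pair(s(c), pair(a, a)), pair(s(k(pair(s(c), pair(c, c)), k(a, s(s(a))))), s(k(pair(a, a), s(k(a, s(a))))))))   [R3 at 2.1.1]
2. pair(s(c), pair(pair(s(c), pair(a, a)), pair(s(k(pair(s(c), pair(c, c)), k(a, s(s(a))))), s(k(pair(a, a), s(k(a, s(a))))))))  →  pair(s(c), pair(pair(s(c), pair(a, a)), pair(s(k(pair(s(c), pair(c, c)), s(a))), s(k(pair(a, a), s(k(a, s(a))))))))   [R3 at 2.2.1.1.2]
3. pair(s(c), pair(pair(s(c), pair(a, a)), pair(s(k(pair(s(c), pair(c, c)), s(a))), s(k(pair(a, a), s(k(a, s(a))))))))  →  pair(s(c), pair(pair(s(c), pair(a, a)), pair(s(a), s(k(pair(a, a), s(k(a, s(a))))))))   [R3 at 2.2.1.1]
4. pair(s(c), pair(pair(s(c), pair(a, a)), pair(s(a), s(k(pair(a, a), s(k(a, s(a))))))))  →  pair(s(c), pair(pair(s(c), pair(a, a)), pair(s(a), s(k(a, s(a))))))   [R3 at 2.2.2.1]
5. pair(s(c), pair(pair(s(c), pair(a, a)), pair(s(a), s(k(a, s(a))))))  →  pair(s(c), pair(pair(s(c), pair(a, a)), pair(s(a), s(a))))   [R3 at 2.2.2.1]

yes — NF(t₁) = pair(s(c), pair(pair(s(c), pair(a, a)), pair(s(a), s(a)))), NF(t₂) = pair(s(c), pair(pair(s(c), pair(a, a)), pair(s(a), s(a))))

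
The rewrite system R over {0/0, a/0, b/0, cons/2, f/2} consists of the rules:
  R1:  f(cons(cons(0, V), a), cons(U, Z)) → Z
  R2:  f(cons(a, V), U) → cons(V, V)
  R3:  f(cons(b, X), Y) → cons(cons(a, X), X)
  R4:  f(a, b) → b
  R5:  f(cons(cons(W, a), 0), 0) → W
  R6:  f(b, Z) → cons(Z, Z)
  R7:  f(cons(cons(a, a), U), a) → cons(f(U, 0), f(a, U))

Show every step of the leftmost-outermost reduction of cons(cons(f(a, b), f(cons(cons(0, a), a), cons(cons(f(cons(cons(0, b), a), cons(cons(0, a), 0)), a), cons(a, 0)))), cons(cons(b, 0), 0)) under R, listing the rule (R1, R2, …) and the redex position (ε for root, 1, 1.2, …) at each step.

1. cons(cons(f(a, b), f(cons(cons(0, a), a), cons(cons(f(cons(cons(0, b), a), cons(cons(0, a), 0)), a), cons(a, 0)))), cons(cons(b, 0), 0))  →  cons(cons(b, f(cons(cons(0, a), a), cons(cons(f(cons(cons(0, b), a), cons(cons(0, a), 0)), a), cons(a, 0)))), cons(cons(b, 0), 0))   [R4 at 1.1]
2. cons(cons(b, f(cons(cons(0, a), a), cons(cons(f(cons(cons(0, b), a), cons(cons(0, a), 0)), a), cons(a, 0)))), cons(cons(b, 0), 0))  →  cons(cons(b, cons(a, 0)), cons(cons(b, 0), 0))   [R1 at 1.2]

cons(cons(b, cons(a, 0)), cons(cons(b, 0), 0))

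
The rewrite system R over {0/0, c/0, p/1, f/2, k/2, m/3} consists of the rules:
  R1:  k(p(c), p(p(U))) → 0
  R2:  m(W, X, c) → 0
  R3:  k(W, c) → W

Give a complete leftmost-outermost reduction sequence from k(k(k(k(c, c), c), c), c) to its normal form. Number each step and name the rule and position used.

c

1. k(k(k(k(c, c), c), c), c)  →  k(k(k(c, c), c), c)   [R3 at ε]
2. k(k(k(c, c), c), c)  →  k(k(c, c), c)   [R3 at ε]
3. k(k(c, c), c)  →  k(c, c)   [R3 at ε]
4. k(c, c)  →  c   [R3 at ε]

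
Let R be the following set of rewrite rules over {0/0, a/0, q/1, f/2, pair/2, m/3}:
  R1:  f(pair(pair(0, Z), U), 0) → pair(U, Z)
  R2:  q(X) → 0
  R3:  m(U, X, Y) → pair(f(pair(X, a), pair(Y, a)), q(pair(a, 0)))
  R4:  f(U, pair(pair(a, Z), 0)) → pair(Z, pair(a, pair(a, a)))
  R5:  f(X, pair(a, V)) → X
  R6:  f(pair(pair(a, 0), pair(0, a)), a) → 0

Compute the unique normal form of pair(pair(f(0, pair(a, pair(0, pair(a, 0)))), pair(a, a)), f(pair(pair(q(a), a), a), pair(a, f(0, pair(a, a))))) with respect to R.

pair(pair(0, pair(a, a)), pair(pair(0, a), a))

1. pair(pair(f(0, pair(a, pair(0, pair(a, 0)))), pair(a, a)), f(pair(pair(q(a), a), a), pair(a, f(0, pair(a, a)))))  →  pair(pair(0, pair(a, a)), f(pair(pair(q(a), a), a), pair(a, f(0, pair(a, a)))))   [R5 at 1.1]
2. pair(pair(0, pair(a, a)), f(pair(pair(q(a), a), a), pair(a, f(0, pair(a, a)))))  →  pair(pair(0, pair(a, a)), pair(pair(q(a), a), a))   [R5 at 2]
3. pair(pair(0, pair(a, a)), pair(pair(q(a), a), a))  →  pair(pair(0, pair(a, a)), pair(pair(0, a), a))   [R2 at 2.1.1]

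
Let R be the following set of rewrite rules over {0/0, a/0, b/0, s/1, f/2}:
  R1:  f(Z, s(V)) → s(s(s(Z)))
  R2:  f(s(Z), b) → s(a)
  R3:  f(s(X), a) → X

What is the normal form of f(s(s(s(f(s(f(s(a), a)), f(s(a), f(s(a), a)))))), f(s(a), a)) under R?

1. f(s(s(s(f(s(f(s(a), a)), f(s(a), f(s(a), a)))))), f(s(a), a))  →  f(s(s(s(f(s(a), f(s(a), f(s(a), a)))))), f(s(a), a))   [R3 at 1.1.1.1.1.1]
2. f(s(s(s(f(s(a), f(s(a), f(s(a), a)))))), f(s(a), a))  →  f(s(s(s(f(s(a), f(s(a), a))))), f(s(a), a))   [R3 at 1.1.1.1.2.2]
3. f(s(s(s(f(s(a), f(s(a), a))))), f(s(a), a))  →  f(s(s(s(f(s(a), a)))), f(s(a), a))   [R3 at 1.1.1.1.2]
4. f(s(s(s(f(s(a), a)))), f(s(a), a))  →  f(s(s(s(a))), f(s(a), a))   [R3 at 1.1.1.1]
5. f(s(s(s(a))), f(s(a), a))  →  f(s(s(s(a))), a)   [R3 at 2]
6. f(s(s(s(a))), a)  →  s(s(a))   [R3 at ε]

s(s(a))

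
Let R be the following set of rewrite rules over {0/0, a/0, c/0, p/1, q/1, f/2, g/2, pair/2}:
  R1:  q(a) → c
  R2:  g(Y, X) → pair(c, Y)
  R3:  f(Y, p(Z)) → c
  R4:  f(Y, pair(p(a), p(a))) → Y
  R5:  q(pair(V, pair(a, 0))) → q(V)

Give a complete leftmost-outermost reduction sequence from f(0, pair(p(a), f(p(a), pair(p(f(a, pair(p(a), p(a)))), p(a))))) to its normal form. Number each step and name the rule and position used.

1. f(0, pair(p(a), f(p(a), pair(p(f(a, pair(p(a), p(a)))), p(a)))))  →  f(0, pair(p(a), f(p(a), pair(p(a), p(a)))))   [R4 at 2.2.2.1.1]
2. f(0, pair(p(a), f(p(a), pair(p(a), p(a)))))  →  f(0, pair(p(a), p(a)))   [R4 at 2.2]
3. f(0, pair(p(a), p(a)))  →  0   [R4 at ε]

0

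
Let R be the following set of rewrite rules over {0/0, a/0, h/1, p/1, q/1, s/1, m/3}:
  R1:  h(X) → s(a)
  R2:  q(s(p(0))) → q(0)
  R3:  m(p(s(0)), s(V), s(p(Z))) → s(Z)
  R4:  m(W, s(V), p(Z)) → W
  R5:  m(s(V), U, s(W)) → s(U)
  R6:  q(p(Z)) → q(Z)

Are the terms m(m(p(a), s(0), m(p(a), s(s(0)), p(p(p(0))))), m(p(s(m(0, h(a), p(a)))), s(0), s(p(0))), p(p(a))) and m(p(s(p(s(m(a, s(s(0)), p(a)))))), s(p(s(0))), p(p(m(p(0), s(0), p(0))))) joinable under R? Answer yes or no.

no — NF(t₁) = p(a), NF(t₂) = p(s(p(s(a))))

Reduce t₁ = m(m(p(a), s(0), m(p(a), s(s(0)), p(p(p(0))))), m(p(s(m(0, h(a), p(a)))), s(0), s(p(0))), p(p(a))):
1. m(m(p(a), s(0), m(p(a), s(s(0)), p(p(p(0))))), m(p(s(m(0, h(a), p(a)))), s(0), s(p(0))), p(p(a)))  →  m(m(p(a), s(0), p(a)), m(p(s(m(0, h(a), p(a)))), s(0), s(p(0))), p(p(a)))   [R4 at 1.3]
2. m(m(p(a), s(0), p(a)), m(p(s(m(0, h(a), p(a)))), s(0), s(p(0))), p(p(a)))  →  m(p(a), m(p(s(m(0, h(a), p(a)))), s(0), s(p(0))), p(p(a)))   [R4 at 1]
3. m(p(a), m(p(s(m(0, h(a), p(a)))), s(0), s(p(0))), p(p(a)))  →  m(p(a), m(p(s(m(0, s(a), p(a)))), s(0), s(p(0))), p(p(a)))   [R1 at 2.1.1.1.2]
4. m(p(a), m(p(s(m(0, s(a), p(a)))), s(0), s(p(0))), p(p(a)))  →  m(p(a), m(p(s(0)), s(0), s(p(0))), p(p(a)))   [R4 at 2.1.1.1]
5. m(p(a), m(p(s(0)), s(0), s(p(0))), p(p(a)))  →  m(p(a), s(0), p(p(a)))   [R3 at 2]
6. m(p(a), s(0), p(p(a)))  →  p(a)   [R4 at ε]

Reduce t₂ = m(p(s(p(s(m(a, s(s(0)), p(a)))))), s(p(s(0))), p(p(m(p(0), s(0), p(0))))):
1. m(p(s(p(s(m(a, s(s(0)), p(a)))))), s(p(s(0))), p(p(m(p(0), s(0), p(0)))))  →  p(s(p(s(m(a, s(s(0)), p(a))))))   [R4 at ε]
2. p(s(p(s(m(a, s(s(0)), p(a))))))  →  p(s(p(s(a))))   [R4 at 1.1.1.1]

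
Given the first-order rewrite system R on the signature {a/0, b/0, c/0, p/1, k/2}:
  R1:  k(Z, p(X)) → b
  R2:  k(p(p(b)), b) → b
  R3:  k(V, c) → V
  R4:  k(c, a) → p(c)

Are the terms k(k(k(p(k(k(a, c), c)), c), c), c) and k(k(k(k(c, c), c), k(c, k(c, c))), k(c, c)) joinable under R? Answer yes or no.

Reduce t₁ = k(k(k(p(k(k(a, c), c)), c), c), c):
1. k(k(k(p(k(k(a, c), c)), c), c), c)  →  k(k(p(k(k(a, c), c)), c), c)   [R3 at ε]
2. k(k(p(k(k(a, c), c)), c), c)  →  k(p(k(k(a, c), c)), c)   [R3 at ε]
3. k(p(k(k(a, c), c)), c)  →  p(k(k(a, c), c))   [R3 at ε]
4. p(k(k(a, c), c))  →  p(k(a, c))   [R3 at 1]
5. p(k(a, c))  →  p(a)   [R3 at 1]

Reduce t₂ = k(k(k(k(c, c), c), k(c, k(c, c))), k(c, c)):
1. k(k(k(k(c, c), c), k(c, k(c, c))), k(c, c))  →  k(k(k(c, c), k(c, k(c, c))), k(c, c))   [R3 at 1.1]
2. k(k(k(c, c), k(c, k(c, c))), k(c, c))  →  k(k(c, k(c, k(c, c))), k(c, c))   [R3 at 1.1]
3. k(k(c, k(c, k(c, c))), k(c, c))  →  k(k(c, k(c, c)), k(c, c))   [R3 at 1.2.2]
4. k(k(c, k(c, c)), k(c, c))  →  k(k(c, c), k(c, c))   [R3 at 1.2]
5. k(k(c, c), k(c, c))  →  k(c, k(c, c))   [R3 at 1]
6. k(c, k(c, c))  →  k(c, c)   [R3 at 2]
7. k(c, c)  →  c   [R3 at ε]

no — NF(t₁) = p(a), NF(t₂) = c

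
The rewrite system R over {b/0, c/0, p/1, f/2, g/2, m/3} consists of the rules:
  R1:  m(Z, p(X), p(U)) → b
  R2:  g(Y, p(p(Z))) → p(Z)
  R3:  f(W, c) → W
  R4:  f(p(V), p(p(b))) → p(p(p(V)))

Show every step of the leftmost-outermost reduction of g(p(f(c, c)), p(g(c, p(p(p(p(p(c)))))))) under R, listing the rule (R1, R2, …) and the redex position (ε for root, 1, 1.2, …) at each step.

p(p(p(p(c))))

1. g(p(f(c, c)), p(g(c, p(p(p(p(p(c))))))))  →  g(p(c), p(g(c, p(p(p(p(p(c))))))))   [R3 at 1.1]
2. g(p(c), p(g(c, p(p(p(p(p(c))))))))  →  g(p(c), p(p(p(p(p(c))))))   [R2 at 2.1]
3. g(p(c), p(p(p(p(p(c))))))  →  p(p(p(p(c))))   [R2 at ε]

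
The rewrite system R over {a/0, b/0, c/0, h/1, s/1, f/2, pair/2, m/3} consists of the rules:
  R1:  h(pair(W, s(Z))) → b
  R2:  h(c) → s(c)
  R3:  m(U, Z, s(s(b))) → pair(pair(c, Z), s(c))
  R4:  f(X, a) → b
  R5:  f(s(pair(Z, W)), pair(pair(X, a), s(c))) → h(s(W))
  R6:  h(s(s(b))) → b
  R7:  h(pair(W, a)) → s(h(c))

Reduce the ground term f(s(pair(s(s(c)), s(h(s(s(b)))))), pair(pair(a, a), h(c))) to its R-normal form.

b

1. f(s(pair(s(s(c)), s(h(s(s(b)))))), pair(pair(a, a), h(c)))  →  f(s(pair(s(s(c)), s(b))), pair(pair(a, a), h(c)))   [R6 at 1.1.2.1]
2. f(s(pair(s(s(c)), s(b))), pair(pair(a, a), h(c)))  →  f(s(pair(s(s(c)), s(b))), pair(pair(a, a), s(c)))   [R2 at 2.2]
3. f(s(pair(s(s(c)), s(b))), pair(pair(a, a), s(c)))  →  h(s(s(b)))   [R5 at ε]
4. h(s(s(b)))  →  b   [R6 at ε]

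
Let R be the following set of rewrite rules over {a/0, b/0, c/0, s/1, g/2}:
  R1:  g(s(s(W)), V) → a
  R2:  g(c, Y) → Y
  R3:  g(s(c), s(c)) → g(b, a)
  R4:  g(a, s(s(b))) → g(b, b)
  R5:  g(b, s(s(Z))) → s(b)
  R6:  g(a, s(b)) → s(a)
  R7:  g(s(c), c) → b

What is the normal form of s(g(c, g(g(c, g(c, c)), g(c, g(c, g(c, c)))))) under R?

1. s(g(c, g(g(c, g(c, c)), g(c, g(c, g(c, c))))))  →  s(g(g(c, g(c, c)), g(c, g(c, g(c, c)))))   [R2 at 1]
2. s(g(g(c, g(c, c)), g(c, g(c, g(c, c)))))  →  s(g(g(c, c), g(c, g(c, g(c, c)))))   [R2 at 1.1]
3. s(g(g(c, c), g(c, g(c, g(c, c)))))  →  s(g(c, g(c, g(c, g(c, c)))))   [R2 at 1.1]
4. s(g(c, g(c, g(c, g(c, c)))))  →  s(g(c, g(c, g(c, c))))   [R2 at 1]
5. s(g(c, g(c, g(c, c))))  →  s(g(c, g(c, c)))   [R2 at 1]
6. s(g(c, g(c, c)))  →  s(g(c, c))   [R2 at 1]
7. s(g(c, c))  →  s(c)   [R2 at 1]

s(c)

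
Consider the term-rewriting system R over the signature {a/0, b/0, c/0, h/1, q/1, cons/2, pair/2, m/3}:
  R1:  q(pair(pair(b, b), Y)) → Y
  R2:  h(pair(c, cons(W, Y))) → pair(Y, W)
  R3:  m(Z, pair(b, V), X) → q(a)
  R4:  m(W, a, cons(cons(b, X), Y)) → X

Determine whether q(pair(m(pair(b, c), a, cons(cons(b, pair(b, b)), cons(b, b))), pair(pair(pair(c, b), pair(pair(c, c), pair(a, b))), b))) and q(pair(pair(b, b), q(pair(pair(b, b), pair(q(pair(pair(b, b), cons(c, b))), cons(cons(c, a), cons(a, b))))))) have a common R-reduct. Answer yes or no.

Reduce t₁ = q(pair(m(pair(b, c), a, cons(cons(b, pair(b, b)), cons(b, b))), pair(pair(pair(c, b), pair(pair(c, c), pair(a, b))), b))):
1. q(pair(m(pair(b, c), a, cons(cons(b, pair(b, b)), cons(b, b))), pair(pair(pair(c, b), pair(pair(c, c), pair(a, b))), b)))  →  q(pair(pair(b, b), pair(pair(pair(c, b), pair(pair(c, c), pair(a, b))), b)))   [R4 at 1.1]
2. q(pair(pair(b, b), pair(pair(pair(c, b), pair(pair(c, c), pair(a, b))), b)))  →  pair(pair(pair(c, b), pair(pair(c, c), pair(a, b))), b)   [R1 at ε]

Reduce t₂ = q(pair(pair(b, b), q(pair(pair(b, b), pair(q(pair(pair(b, b), cons(c, b))), cons(cons(c, a), cons(a, b))))))):
1. q(pair(pair(b, b), q(pair(pair(b, b), pair(q(pair(pair(b, b), cons(c, b))), cons(cons(c, a), cons(a, b)))))))  →  q(pair(pair(b, b), pair(q(pair(pair(b, b), cons(c, b))), cons(cons(c, a), cons(a, b)))))   [R1 at ε]
2. q(pair(pair(b, b), pair(q(pair(pair(b, b), cons(c, b))), cons(cons(c, a), cons(a, b)))))  →  pair(q(pair(pair(b, b), cons(c, b))), cons(cons(c, a), cons(a, b)))   [R1 at ε]
3. pair(q(pair(pair(b, b), cons(c, b))), cons(cons(c, a), cons(a, b)))  →  pair(cons(c, b), cons(cons(c, a), cons(a, b)))   [R1 at 1]

no — NF(t₁) = pair(pair(pair(c, b), pair(pair(c, c), pair(a, b))), b), NF(t₂) = pair(cons(c, b), cons(cons(c, a), cons(a, b)))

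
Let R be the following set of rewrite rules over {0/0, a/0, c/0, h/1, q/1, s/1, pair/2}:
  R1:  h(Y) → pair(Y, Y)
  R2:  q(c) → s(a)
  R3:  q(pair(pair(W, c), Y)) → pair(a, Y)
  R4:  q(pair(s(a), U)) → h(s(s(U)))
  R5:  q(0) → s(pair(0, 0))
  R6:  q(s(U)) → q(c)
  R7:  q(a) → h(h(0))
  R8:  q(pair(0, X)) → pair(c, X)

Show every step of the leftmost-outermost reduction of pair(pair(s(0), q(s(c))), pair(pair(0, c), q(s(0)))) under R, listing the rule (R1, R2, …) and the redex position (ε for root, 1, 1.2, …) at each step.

pair(pair(s(0), s(a)), pair(pair(0, c), s(a)))

1. pair(pair(s(0), q(s(c))), pair(pair(0, c), q(s(0))))  →  pair(pair(s(0), q(c)), pair(pair(0, c), q(s(0))))   [R6 at 1.2]
2. pair(pair(s(0), q(c)), pair(pair(0, c), q(s(0))))  →  pair(pair(s(0), s(a)), pair(pair(0, c), q(s(0))))   [R2 at 1.2]
3. pair(pair(s(0), s(a)), pair(pair(0, c), q(s(0))))  →  pair(pair(s(0), s(a)), pair(pair(0, c), q(c)))   [R6 at 2.2]
4. pair(pair(s(0), s(a)), pair(pair(0, c), q(c)))  →  pair(pair(s(0), s(a)), pair(pair(0, c), s(a)))   [R2 at 2.2]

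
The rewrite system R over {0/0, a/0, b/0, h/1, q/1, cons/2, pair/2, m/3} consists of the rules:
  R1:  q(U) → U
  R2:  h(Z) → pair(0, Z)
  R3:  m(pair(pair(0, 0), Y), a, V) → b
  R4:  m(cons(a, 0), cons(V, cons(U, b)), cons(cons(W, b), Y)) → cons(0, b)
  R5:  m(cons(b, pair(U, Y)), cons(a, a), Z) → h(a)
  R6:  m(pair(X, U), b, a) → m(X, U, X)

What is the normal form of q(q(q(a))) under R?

1. q(q(q(a)))  →  q(q(a))   [R1 at ε]
2. q(q(a))  →  q(a)   [R1 at ε]
3. q(a)  →  a   [R1 at ε]

a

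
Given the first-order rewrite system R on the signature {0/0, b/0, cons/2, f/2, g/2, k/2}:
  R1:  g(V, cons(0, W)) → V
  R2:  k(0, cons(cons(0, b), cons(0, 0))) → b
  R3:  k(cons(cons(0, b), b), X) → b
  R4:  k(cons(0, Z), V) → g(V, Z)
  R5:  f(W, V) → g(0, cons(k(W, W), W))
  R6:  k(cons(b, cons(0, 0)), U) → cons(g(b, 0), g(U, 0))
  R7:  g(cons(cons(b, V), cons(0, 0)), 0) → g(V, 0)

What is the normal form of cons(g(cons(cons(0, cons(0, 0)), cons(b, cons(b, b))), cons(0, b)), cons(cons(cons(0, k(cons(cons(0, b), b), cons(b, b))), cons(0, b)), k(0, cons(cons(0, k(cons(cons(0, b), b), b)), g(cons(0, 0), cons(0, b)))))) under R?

1. cons(g(cons(cons(0, cons(0, 0)), cons(b, cons(b, b))), cons(0, b)), cons(cons(cons(0, k(cons(cons(0, b), b), cons(b, b))), cons(0, b)), k(0, cons(cons(0, k(cons(cons(0, b), b), b)), g(cons(0, 0), cons(0, b))))))  →  cons(cons(cons(0, cons(0, 0)), cons(b, cons(b, b))), cons(cons(cons(0, k(cons(cons(0, b), b), cons(b, b))), cons(0, b)), k(0, cons(cons(0, k(cons(cons(0, b), b), b)), g(cons(0, 0), cons(0, b))))))   [R1 at 1]
2. cons(cons(cons(0, cons(0, 0)), cons(b, cons(b, b))), cons(cons(cons(0, k(cons(cons(0, b), b), cons(b, b))), cons(0, b)), k(0, cons(cons(0, k(cons(cons(0, b), b), b)), g(cons(0, 0), cons(0, b))))))  →  cons(cons(cons(0, cons(0, 0)), cons(b, cons(b, b))), cons(cons(cons(0, b), cons(0, b)), k(0, cons(cons(0, k(cons(cons(0, b), b), b)), g(cons(0, 0), cons(0, b))))))   [R3 at 2.1.1.2]
3. cons(cons(cons(0, cons(0, 0)), cons(b, cons(b, b))), cons(cons(cons(0, b), cons(0, b)), k(0, cons(cons(0, k(cons(cons(0, b), b), b)), g(cons(0, 0), cons(0, b))))))  →  cons(cons(cons(0, cons(0, 0)), cons(b, cons(b, b))), cons(cons(cons(0, b), cons(0, b)), k(0, cons(cons(0, b), g(cons(0, 0), cons(0, b))))))   [R3 at 2.2.2.1.2]
4. cons(cons(cons(0, cons(0, 0)), cons(b, cons(b, b))), cons(cons(cons(0, b), cons(0, b)), k(0, cons(cons(0, b), g(cons(0, 0), cons(0, b))))))  →  cons(cons(cons(0, cons(0, 0)), cons(b, cons(b, b))), cons(cons(cons(0, b), cons(0, b)), k(0, cons(cons(0, b), cons(0, 0)))))   [R1 at 2.2.2.2]
5. cons(cons(cons(0, cons(0, 0)), cons(b, cons(b, b))), cons(cons(cons(0, b), cons(0, b)), k(0, cons(cons(0, b), cons(0, 0)))))  →  cons(cons(cons(0, cons(0, 0)), cons(b, cons(b, b))), cons(cons(cons(0, b), cons(0, b)), b))   [R2 at 2.2]

cons(cons(cons(0, cons(0, 0)), cons(b, cons(b, b))), cons(cons(cons(0, b), cons(0, b)), b))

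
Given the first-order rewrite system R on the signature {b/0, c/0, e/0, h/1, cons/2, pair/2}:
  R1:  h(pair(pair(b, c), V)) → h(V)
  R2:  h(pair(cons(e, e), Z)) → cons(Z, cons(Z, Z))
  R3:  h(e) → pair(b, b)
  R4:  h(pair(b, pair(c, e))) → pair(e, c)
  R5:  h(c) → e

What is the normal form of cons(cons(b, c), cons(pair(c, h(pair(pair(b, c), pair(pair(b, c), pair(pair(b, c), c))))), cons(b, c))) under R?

1. cons(cons(b, c), cons(pair(c, h(pair(pair(b, c), pair(pair(b, c), pair(pair(b, c), c))))), cons(b, c)))  →  cons(cons(b, c), cons(pair(c, h(pair(pair(b, c), pair(pair(b, c), c)))), cons(b, c)))   [R1 at 2.1.2]
2. cons(cons(b, c), cons(pair(c, h(pair(pair(b, c), pair(pair(b, c), c)))), cons(b, c)))  →  cons(cons(b, c), cons(pair(c, h(pair(pair(b, c), c))), cons(b, c)))   [R1 at 2.1.2]
3. cons(cons(b, c), cons(pair(c, h(pair(pair(b, c), c))), cons(b, c)))  →  cons(cons(b, c), cons(pair(c, h(c)), cons(b, c)))   [R1 at 2.1.2]
4. cons(cons(b, c), cons(pair(c, h(c)), cons(b, c)))  →  cons(cons(b, c), cons(pair(c, e), cons(b, c)))   [R5 at 2.1.2]

cons(cons(b, c), cons(pair(c, e), cons(b, c)))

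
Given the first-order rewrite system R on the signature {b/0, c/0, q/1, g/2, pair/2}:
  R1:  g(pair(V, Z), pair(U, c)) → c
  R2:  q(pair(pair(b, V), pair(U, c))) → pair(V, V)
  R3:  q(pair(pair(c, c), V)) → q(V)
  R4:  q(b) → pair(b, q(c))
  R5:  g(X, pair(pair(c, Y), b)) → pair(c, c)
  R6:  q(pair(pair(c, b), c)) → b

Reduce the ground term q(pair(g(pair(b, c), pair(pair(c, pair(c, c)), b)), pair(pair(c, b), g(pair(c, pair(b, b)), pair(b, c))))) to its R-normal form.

b

1. q(pair(g(pair(b, c), pair(pair(c, pair(c, c)), b)), pair(pair(c, b), g(pair(c, pair(b, b)), pair(b, c)))))  →  q(pair(pair(c, c), pair(pair(c, b), g(pair(c, pair(b, b)), pair(b, c)))))   [R5 at 1.1]
2. q(pair(pair(c, c), pair(pair(c, b), g(pair(c, pair(b, b)), pair(b, c)))))  →  q(pair(pair(c, b), g(pair(c, pair(b, b)), pair(b, c))))   [R3 at ε]
3. q(pair(pair(c, b), g(pair(c, pair(b, b)), pair(b, c))))  →  q(pair(pair(c, b), c))   [R1 at 1.2]
4. q(pair(pair(c, b), c))  →  b   [R6 at ε]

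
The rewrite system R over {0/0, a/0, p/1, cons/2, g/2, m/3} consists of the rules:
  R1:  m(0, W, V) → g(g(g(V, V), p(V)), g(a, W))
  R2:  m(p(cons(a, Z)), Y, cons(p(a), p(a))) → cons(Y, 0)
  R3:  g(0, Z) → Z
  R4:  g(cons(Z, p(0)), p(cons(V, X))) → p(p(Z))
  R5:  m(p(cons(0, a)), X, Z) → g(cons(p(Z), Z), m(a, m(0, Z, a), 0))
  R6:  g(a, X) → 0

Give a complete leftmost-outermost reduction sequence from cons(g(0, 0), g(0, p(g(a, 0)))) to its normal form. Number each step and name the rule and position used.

1. cons(g(0, 0), g(0, p(g(a, 0))))  →  cons(0, g(0, p(g(a, 0))))   [R3 at 1]
2. cons(0, g(0, p(g(a, 0))))  →  cons(0, p(g(a, 0)))   [R3 at 2]
3. cons(0, p(g(a, 0)))  →  cons(0, p(0))   [R6 at 2.1]

cons(0, p(0))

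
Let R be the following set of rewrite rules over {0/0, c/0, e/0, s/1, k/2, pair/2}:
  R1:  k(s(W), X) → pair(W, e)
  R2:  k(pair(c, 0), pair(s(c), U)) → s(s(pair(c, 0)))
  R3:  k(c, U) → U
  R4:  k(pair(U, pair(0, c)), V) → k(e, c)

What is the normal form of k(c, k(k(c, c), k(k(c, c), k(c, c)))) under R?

1. k(c, k(k(c, c), k(k(c, c), k(c, c))))  →  k(k(c, c), k(k(c, c), k(c, c)))   [R3 at ε]
2. k(k(c, c), k(k(c, c), k(c, c)))  →  k(c, k(k(c, c), k(c, c)))   [R3 at 1]
3. k(c, k(k(c, c), k(c, c)))  →  k(k(c, c), k(c, c))   [R3 at ε]
4. k(k(c, c), k(c, c))  →  k(c, k(c, c))   [R3 at 1]
5. k(c, k(c, c))  →  k(c, c)   [R3 at ε]
6. k(c, c)  →  c   [R3 at ε]

c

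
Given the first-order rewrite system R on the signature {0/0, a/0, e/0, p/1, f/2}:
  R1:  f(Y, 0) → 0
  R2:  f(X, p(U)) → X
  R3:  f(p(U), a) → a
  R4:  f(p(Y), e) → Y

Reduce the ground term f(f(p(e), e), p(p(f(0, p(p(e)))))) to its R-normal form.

e

1. f(f(p(e), e), p(p(f(0, p(p(e))))))  →  f(p(e), e)   [R2 at ε]
2. f(p(e), e)  →  e   [R4 at ε]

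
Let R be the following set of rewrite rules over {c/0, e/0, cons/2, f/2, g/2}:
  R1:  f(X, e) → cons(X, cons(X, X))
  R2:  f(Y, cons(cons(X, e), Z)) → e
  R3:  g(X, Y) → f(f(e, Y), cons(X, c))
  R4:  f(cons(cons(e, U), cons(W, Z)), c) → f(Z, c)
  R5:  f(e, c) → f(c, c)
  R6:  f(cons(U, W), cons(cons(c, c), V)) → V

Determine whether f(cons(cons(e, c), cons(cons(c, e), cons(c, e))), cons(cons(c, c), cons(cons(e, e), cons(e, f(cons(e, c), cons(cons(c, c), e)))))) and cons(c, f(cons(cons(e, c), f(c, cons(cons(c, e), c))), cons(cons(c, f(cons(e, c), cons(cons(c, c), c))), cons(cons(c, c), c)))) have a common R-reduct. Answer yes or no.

Reduce t₁ = f(cons(cons(e, c), cons(cons(c, e), cons(c, e))), cons(cons(c, c), cons(cons(e, e), cons(e, f(cons(e, c), cons(cons(c, c), e)))))):
1. f(cons(cons(e, c), cons(cons(c, e), cons(c, e))), cons(cons(c, c), cons(cons(e, e), cons(e, f(cons(e, c), cons(cons(c, c), e))))))  →  cons(cons(e, e), cons(e, f(cons(e, c), cons(cons(c, c), e))))   [R6 at ε]
2. cons(cons(e, e), cons(e, f(cons(e, c), cons(cons(c, c), e))))  →  cons(cons(e, e), cons(e, e))   [R6 at 2.2]

Reduce t₂ = cons(c, f(cons(cons(e, c), f(c, cons(cons(c, e), c))), cons(cons(c, f(cons(e, c), cons(cons(c, c), c))), cons(cons(c, c), c)))):
1. cons(c, f(cons(cons(e, c), f(c, cons(cons(c, e), c))), cons(cons(c, f(cons(e, c), cons(cons(c, c), c))), cons(cons(c, c), c))))  →  cons(c, f(cons(cons(e, c), e), cons(cons(c, f(cons(e, c), cons(cons(c, c), c))), cons(cons(c, c), c))))   [R2 at 2.1.2]
2. cons(c, f(cons(cons(e, c), e), cons(cons(c, f(cons(e, c), cons(cons(c, c), c))), cons(cons(c, c), c))))  →  cons(c, f(cons(cons(e, c), e), cons(cons(c, c), cons(cons(c, c), c))))   [R6 at 2.2.1.2]
3. cons(c, f(cons(cons(e, c), e), cons(cons(c, c), cons(cons(c, c), c))))  →  cons(c, cons(cons(c, c), c))   [R6 at 2]

no — NF(t₁) = cons(cons(e, e), cons(e, e)), NF(t₂) = cons(c, cons(cons(c, c), c))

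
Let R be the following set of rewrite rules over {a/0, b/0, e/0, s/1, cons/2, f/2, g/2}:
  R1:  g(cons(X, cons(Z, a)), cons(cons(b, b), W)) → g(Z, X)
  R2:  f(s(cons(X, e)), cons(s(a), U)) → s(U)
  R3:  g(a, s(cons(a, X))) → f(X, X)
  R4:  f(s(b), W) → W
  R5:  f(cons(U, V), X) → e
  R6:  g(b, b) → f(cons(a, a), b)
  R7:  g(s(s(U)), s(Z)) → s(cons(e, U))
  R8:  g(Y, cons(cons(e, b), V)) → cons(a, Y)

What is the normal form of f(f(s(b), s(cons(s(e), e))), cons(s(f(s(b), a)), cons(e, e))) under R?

1. f(f(s(b), s(cons(s(e), e))), cons(s(f(s(b), a)), cons(e, e)))  →  f(s(cons(s(e), e)), cons(s(f(s(b), a)), cons(e, e)))   [R4 at 1]
2. f(s(cons(s(e), e)), cons(s(f(s(b), a)), cons(e, e)))  →  f(s(cons(s(e), e)), cons(s(a), cons(e, e)))   [R4 at 2.1.1]
3. f(s(cons(s(e), e)), cons(s(a), cons(e, e)))  →  s(cons(e, e))   [R2 at ε]

s(cons(e, e))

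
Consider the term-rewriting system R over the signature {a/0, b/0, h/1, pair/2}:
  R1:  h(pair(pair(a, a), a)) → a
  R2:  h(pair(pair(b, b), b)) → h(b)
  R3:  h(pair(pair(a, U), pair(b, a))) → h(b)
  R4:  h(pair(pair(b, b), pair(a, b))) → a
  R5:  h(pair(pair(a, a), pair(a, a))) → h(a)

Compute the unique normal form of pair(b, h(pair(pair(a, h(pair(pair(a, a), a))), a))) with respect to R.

1. pair(b, h(pair(pair(a, h(pair(pair(a, a), a))), a)))  →  pair(b, h(pair(pair(a, a), a)))   [R1 at 2.1.1.2]
2. pair(b, h(pair(pair(a, a), a)))  →  pair(b, a)   [R1 at 2]

pair(b, a)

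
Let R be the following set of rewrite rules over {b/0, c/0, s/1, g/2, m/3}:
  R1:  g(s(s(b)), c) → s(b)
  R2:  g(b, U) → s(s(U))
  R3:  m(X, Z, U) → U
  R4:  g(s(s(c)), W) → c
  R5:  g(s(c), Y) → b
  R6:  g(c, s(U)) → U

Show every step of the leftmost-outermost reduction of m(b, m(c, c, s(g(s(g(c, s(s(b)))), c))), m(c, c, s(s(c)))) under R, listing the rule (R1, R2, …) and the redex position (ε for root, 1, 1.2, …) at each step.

1. m(b, m(c, c, s(g(s(g(c, s(s(b)))), c))), m(c, c, s(s(c))))  →  m(c, c, s(s(c)))   [R3 at ε]
2. m(c, c, s(s(c)))  →  s(s(c))   [R3 at ε]

s(s(c))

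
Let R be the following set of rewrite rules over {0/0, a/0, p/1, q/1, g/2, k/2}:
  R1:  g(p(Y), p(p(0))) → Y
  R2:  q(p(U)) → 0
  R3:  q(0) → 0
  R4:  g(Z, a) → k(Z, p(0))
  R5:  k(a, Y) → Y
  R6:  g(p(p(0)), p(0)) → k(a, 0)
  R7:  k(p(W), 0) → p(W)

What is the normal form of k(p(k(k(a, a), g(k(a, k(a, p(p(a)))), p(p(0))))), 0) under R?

p(p(a))

1. k(p(k(k(a, a), g(k(a, k(a, p(p(a)))), p(p(0))))), 0)  →  p(k(k(a, a), g(k(a, k(a, p(p(a)))), p(p(0)))))   [R7 at ε]
2. p(k(k(a, a), g(k(a, k(a, p(p(a)))), p(p(0)))))  →  p(k(a, g(k(a, k(a, p(p(a)))), p(p(0)))))   [R5 at 1.1]
3. p(k(a, g(k(a, k(a, p(p(a)))), p(p(0)))))  →  p(g(k(a, k(a, p(p(a)))), p(p(0))))   [R5 at 1]
4. p(g(k(a, k(a, p(p(a)))), p(p(0))))  →  p(g(k(a, p(p(a))), p(p(0))))   [R5 at 1.1]
5. p(g(k(a, p(p(a))), p(p(0))))  →  p(g(p(p(a)), p(p(0))))   [R5 at 1.1]
6. p(g(p(p(a)), p(p(0))))  →  p(p(a))   [R1 at 1]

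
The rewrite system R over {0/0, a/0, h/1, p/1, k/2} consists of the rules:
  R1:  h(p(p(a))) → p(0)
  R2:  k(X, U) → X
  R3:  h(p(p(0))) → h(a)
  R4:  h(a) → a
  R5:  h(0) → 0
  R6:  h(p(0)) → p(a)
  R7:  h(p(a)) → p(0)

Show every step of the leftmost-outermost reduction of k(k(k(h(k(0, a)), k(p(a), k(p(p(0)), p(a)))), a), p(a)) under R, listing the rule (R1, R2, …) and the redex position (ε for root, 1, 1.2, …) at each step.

1. k(k(k(h(k(0, a)), k(p(a), k(p(p(0)), p(a)))), a), p(a))  →  k(k(h(k(0, a)), k(p(a), k(p(p(0)), p(a)))), a)   [R2 at ε]
2. k(k(h(k(0, a)), k(p(a), k(p(p(0)), p(a)))), a)  →  k(h(k(0, a)), k(p(a), k(p(p(0)), p(a))))   [R2 at ε]
3. k(h(k(0, a)), k(p(a), k(p(p(0)), p(a))))  →  h(k(0, a))   [R2 at ε]
4. h(k(0, a))  →  h(0)   [R2 at 1]
5. h(0)  →  0   [R5 at ε]

0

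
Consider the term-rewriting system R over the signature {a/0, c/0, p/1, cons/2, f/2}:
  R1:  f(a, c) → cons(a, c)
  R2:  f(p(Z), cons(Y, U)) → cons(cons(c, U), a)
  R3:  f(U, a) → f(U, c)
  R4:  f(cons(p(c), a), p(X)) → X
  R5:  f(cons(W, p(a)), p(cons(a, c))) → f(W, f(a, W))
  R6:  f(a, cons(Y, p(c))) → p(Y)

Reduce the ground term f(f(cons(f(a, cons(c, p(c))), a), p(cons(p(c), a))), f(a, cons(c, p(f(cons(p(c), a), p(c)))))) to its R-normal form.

1. f(f(cons(f(a, cons(c, p(c))), a), p(cons(p(c), a))), f(a, cons(c, p(f(cons(p(c), a), p(c))))))  →  f(f(cons(p(c), a), p(cons(p(c), a))), f(a, cons(c, p(f(cons(p(c), a), p(c))))))   [R6 at 1.1.1]
2. f(f(cons(p(c), a), p(cons(p(c), a))), f(a, cons(c, p(f(cons(p(c), a), p(c))))))  →  f(cons(p(c), a), f(a, cons(c, p(f(cons(p(c), a), p(c))))))   [R4 at 1]
3. f(cons(p(c), a), f(a, cons(c, p(f(cons(p(c), a), p(c))))))  →  f(cons(p(c), a), f(a, cons(c, p(c))))   [R4 at 2.2.2.1]
4. f(cons(p(c), a), f(a, cons(c, p(c))))  →  f(cons(p(c), a), p(c))   [R6 at 2]
5. f(cons(p(c), a), p(c))  →  c   [R4 at ε]

c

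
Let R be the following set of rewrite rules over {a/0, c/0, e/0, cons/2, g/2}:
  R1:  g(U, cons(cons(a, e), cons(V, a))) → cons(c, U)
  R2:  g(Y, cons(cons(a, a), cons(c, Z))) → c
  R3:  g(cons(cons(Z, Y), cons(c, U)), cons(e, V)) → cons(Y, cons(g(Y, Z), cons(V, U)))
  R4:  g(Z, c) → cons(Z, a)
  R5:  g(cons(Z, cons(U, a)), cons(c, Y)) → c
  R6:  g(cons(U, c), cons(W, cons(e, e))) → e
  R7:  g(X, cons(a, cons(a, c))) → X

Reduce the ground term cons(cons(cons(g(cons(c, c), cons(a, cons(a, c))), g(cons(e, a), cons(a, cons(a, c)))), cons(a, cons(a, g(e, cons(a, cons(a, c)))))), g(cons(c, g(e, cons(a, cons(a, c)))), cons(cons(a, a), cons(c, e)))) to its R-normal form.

1. cons(cons(cons(g(cons(c, c), cons(a, cons(a, c))), g(cons(e, a), cons(a, cons(a, c)))), cons(a, cons(a, g(e, cons(a, cons(a, c)))))), g(cons(c, g(e, cons(a, cons(a, c)))), cons(cons(a, a), cons(c, e))))  →  cons(cons(cons(cons(c, c), g(cons(e, a), cons(a, cons(a, c)))), cons(a, cons(a, g(e, cons(a, cons(a, c)))))), g(cons(c, g(e, cons(a, cons(a, c)))), cons(cons(a, a), cons(c, e))))   [R7 at 1.1.1]
2. cons(cons(cons(cons(c, c), g(cons(e, a), cons(a, cons(a, c)))), cons(a, cons(a, g(e, cons(a, cons(a, c)))))), g(cons(c, g(e, cons(a, cons(a, c)))), cons(cons(a, a), cons(c, e))))  →  cons(cons(cons(cons(c, c), cons(e, a)), cons(a, cons(a, g(e, cons(a, cons(a, c)))))), g(cons(c, g(e, cons(a, cons(a, c)))), cons(cons(a, a), cons(c, e))))   [R7 at 1.1.2]
3. cons(cons(cons(cons(c, c), cons(e, a)), cons(a, cons(a, g(e, cons(a, cons(a, c)))))), g(cons(c, g(e, cons(a, cons(a, c)))), cons(cons(a, a), cons(c, e))))  →  cons(cons(cons(cons(c, c), cons(e, a)), cons(a, cons(a, e))), g(cons(c, g(e, cons(a, cons(a, c)))), cons(cons(a, a), cons(c, e))))   [R7 at 1.2.2.2]
4. cons(cons(cons(cons(c, c), cons(e, a)), cons(a, cons(a, e))), g(cons(c, g(e, cons(a, cons(a, c)))), cons(cons(a, a), cons(c, e))))  →  cons(cons(cons(cons(c, c), cons(e, a)), cons(a, cons(a, e))), c)   [R2 at 2]

cons(cons(cons(cons(c, c), cons(e, a)), cons(a, cons(a, e))), c)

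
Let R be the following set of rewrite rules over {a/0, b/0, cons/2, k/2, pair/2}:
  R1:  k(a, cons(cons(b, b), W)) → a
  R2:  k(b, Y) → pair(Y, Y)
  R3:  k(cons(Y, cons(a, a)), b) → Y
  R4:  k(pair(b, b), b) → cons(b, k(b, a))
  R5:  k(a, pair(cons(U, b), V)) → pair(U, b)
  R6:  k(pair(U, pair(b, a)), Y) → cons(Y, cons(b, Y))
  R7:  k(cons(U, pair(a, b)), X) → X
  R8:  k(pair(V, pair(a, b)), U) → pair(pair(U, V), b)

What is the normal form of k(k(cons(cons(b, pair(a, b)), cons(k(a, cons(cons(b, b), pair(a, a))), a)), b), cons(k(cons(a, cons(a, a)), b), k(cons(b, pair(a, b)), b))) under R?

cons(a, b)

1. k(k(cons(cons(b, pair(a, b)), cons(k(a, cons(cons(b, b), pair(a, a))), a)), b), cons(k(cons(a, cons(a, a)), b), k(cons(b, pair(a, b)), b)))  →  k(k(cons(cons(b, pair(a, b)), cons(a, a)), b), cons(k(cons(a, cons(a, a)), b), k(cons(b, pair(a, b)), b)))   [R1 at 1.1.2.1]
2. k(k(cons(cons(b, pair(a, b)), cons(a, a)), b), cons(k(cons(a, cons(a, a)), b), k(cons(b, pair(a, b)), b)))  →  k(cons(b, pair(a, b)), cons(k(cons(a, cons(a, a)), b), k(cons(b, pair(a, b)), b)))   [R3 at 1]
3. k(cons(b, pair(a, b)), cons(k(cons(a, cons(a, a)), b), k(cons(b, pair(a, b)), b)))  →  cons(k(cons(a, cons(a, a)), b), k(cons(b, pair(a, b)), b))   [R7 at ε]
4. cons(k(cons(a, cons(a, a)), b), k(cons(b, pair(a, b)), b))  →  cons(a, k(cons(b, pair(a, b)), b))   [R3 at 1]
5. cons(a, k(cons(b, pair(a, b)), b))  →  cons(a, b)   [R7 at 2]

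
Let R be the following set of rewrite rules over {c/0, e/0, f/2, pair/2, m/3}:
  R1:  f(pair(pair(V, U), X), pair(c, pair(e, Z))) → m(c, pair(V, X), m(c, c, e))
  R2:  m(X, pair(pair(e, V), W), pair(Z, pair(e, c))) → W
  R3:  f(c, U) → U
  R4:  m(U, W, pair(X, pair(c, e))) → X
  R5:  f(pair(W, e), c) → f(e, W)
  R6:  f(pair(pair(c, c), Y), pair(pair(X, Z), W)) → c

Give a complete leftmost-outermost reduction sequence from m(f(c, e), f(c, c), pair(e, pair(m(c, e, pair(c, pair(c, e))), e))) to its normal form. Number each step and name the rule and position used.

e

1. m(f(c, e), f(c, c), pair(e, pair(m(c, e, pair(c, pair(c, e))), e)))  →  m(e, f(c, c), pair(e, pair(m(c, e, pair(c, pair(c, e))), e)))   [R3 at 1]
2. m(e, f(c, c), pair(e, pair(m(c, e, pair(c, pair(c, e))), e)))  →  m(e, c, pair(e, pair(m(c, e, pair(c, pair(c, e))), e)))   [R3 at 2]
3. m(e, c, pair(e, pair(m(c, e, pair(c, pair(c, e))), e)))  →  m(e, c, pair(e, pair(c, e)))   [R4 at 3.2.1]
4. m(e, c, pair(e, pair(c, e)))  →  e   [R4 at ε]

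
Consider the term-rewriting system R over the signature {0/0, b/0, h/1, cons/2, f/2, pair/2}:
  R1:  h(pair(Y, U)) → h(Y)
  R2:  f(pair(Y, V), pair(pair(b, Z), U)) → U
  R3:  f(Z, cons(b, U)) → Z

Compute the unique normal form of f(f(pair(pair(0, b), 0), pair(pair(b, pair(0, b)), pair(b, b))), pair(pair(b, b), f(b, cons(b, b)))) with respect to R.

b

1. f(f(pair(pair(0, b), 0), pair(pair(b, pair(0, b)), pair(b, b))), pair(pair(b, b), f(b, cons(b, b))))  →  f(pair(b, b), pair(pair(b, b), f(b, cons(b, b))))   [R2 at 1]
2. f(pair(b, b), pair(pair(b, b), f(b, cons(b, b))))  →  f(b, cons(b, b))   [R2 at ε]
3. f(b, cons(b, b))  →  b   [R3 at ε]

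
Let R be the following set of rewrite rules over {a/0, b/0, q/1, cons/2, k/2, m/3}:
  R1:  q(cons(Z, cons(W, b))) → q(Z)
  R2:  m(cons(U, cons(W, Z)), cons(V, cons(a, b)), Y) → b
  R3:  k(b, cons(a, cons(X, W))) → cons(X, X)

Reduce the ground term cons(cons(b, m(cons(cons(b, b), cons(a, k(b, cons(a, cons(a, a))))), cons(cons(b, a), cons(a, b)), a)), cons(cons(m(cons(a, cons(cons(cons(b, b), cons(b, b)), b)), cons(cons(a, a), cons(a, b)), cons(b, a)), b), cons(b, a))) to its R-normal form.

cons(cons(b, b), cons(cons(b, b), cons(b, a)))

1. cons(cons(b, m(cons(cons(b, b), cons(a, k(b, cons(a, cons(a, a))))), cons(cons(b, a), cons(a, b)), a)), cons(cons(m(cons(a, cons(cons(cons(b, b), cons(b, b)), b)), cons(cons(a, a), cons(a, b)), cons(b, a)), b), cons(b, a)))  →  cons(cons(b, b), cons(cons(m(cons(a, cons(cons(cons(b, b), cons(b, b)), b)), cons(cons(a, a), cons(a, b)), cons(b, a)), b), cons(b, a)))   [R2 at 1.2]
2. cons(cons(b, b), cons(cons(m(cons(a, cons(cons(cons(b, b), cons(b, b)), b)), cons(cons(a, a), cons(a, b)), cons(b, a)), b), cons(b, a)))  →  cons(cons(b, b), cons(cons(b, b), cons(b, a)))   [R2 at 2.1.1]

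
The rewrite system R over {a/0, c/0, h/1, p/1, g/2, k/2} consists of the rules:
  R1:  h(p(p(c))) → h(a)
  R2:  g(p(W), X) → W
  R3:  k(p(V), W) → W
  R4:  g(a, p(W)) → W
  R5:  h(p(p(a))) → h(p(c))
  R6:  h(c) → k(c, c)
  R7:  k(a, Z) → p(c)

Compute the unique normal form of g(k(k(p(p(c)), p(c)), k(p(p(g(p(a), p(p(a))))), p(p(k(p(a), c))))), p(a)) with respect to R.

1. g(k(k(p(p(c)), p(c)), k(p(p(g(p(a), p(p(a))))), p(p(k(p(a), c))))), p(a))  →  g(k(p(c), k(p(p(g(p(a), p(p(a))))), p(p(k(p(a), c))))), p(a))   [R3 at 1.1]
2. g(k(p(c), k(p(p(g(p(a), p(p(a))))), p(p(k(p(a), c))))), p(a))  →  g(k(p(p(g(p(a), p(p(a))))), p(p(k(p(a), c)))), p(a))   [R3 at 1]
3. g(k(p(p(g(p(a), p(p(a))))), p(p(k(p(a), c)))), p(a))  →  g(p(p(k(p(a), c))), p(a))   [R3 at 1]
4. g(p(p(k(p(a), c))), p(a))  →  p(k(p(a), c))   [R2 at ε]
5. p(k(p(a), c))  →  p(c)   [R3 at 1]

p(c)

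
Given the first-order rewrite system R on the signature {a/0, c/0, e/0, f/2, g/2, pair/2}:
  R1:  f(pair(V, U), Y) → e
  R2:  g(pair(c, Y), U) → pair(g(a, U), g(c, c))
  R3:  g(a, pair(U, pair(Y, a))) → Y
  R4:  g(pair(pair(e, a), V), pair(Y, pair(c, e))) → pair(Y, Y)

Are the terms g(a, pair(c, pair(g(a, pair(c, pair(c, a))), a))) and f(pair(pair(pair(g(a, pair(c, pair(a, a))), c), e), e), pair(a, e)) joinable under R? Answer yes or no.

Reduce t₁ = g(a, pair(c, pair(g(a, pair(c, pair(c, a))), a))):
1. g(a, pair(c, pair(g(a, pair(c, pair(c, a))), a)))  →  g(a, pair(c, pair(c, a)))   [R3 at ε]
2. g(a, pair(c, pair(c, a)))  →  c   [R3 at ε]

Reduce t₂ = f(pair(pair(pair(g(a, pair(c, pair(a, a))), c), e), e), pair(a, e)):
1. f(pair(pair(pair(g(a, pair(c, pair(a, a))), c), e), e), pair(a, e))  →  e   [R1 at ε]

no — NF(t₁) = c, NF(t₂) = e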